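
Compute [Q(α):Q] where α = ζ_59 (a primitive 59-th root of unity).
[Q(α):Q] = 58

The minimal polynomial of ζ_59 over Q is the 59-th cyclotomic polynomial Φ_59(x), which is irreducible over Q and has degree φ(59) = 58. Hence [Q(α):Q] = φ(59) = 58.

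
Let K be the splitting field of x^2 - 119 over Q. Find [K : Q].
[K : Q] = 2

f(x) = x^2 - 119 factors as (x - √119)(x + √119). The splitting field is K = Q(√119). Since 119 is squarefree and > 1, it is not a perfect square, so x^2 - 119 is irreducible over Q and [Q(√119) : Q] = 2. Hence [K : Q] = 2.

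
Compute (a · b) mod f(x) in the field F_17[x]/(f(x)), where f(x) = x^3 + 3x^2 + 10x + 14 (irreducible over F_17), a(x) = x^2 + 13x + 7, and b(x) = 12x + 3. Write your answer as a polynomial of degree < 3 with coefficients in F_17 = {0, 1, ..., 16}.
a · b ≡ 4x^2 + 3x + 6 (mod f(x))

Multiply in F_17[x]: a(x)·b(x) = (x^2 + 13x + 7)·(12x + 3) = 12x^3 + 6x^2 + 4x + 4. This has degree ≥ 3, so divide by f(x) over F_17: 12x^3 + 6x^2 + 4x + 4 = (12)·(x^3 + 3x^2 + 10x + 14) + (4x^2 + 3x + 6). Hence a·b ≡ 4x^2 + 3x + 6 (mod f). (F_17[x]/(f) is a field with 17^3 = 4913 elements since f is irreducible of degree 3.)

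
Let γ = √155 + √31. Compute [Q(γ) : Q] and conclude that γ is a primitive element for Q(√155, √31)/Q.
[Q(γ) : Q] = 4 (equivalently, Q(γ) = Q(√155, √31))

Obviously Q(γ) ⊆ Q(√155, √31), and [Q(√155, √31):Q] = 4 (since 155, 31 are distinct squarefree integers > 1 with 4805 not a perfect square). To show equality we compute the minimal polynomial of γ. From γ = √155 + √31: γ^2 = 155 + 2√(4805) + 31 = 186 + 2√(4805), so γ^2 - 186 = 2√(4805); squaring, (γ^2 - 186)^2 = 4·4805, i.e. γ^4 - 372γ^2 + 34596 - 19220 = 0, i.e. γ^4 - 372γ^2 + 15376 = 0. So γ is a root of x^4 - 372x^2 + 15376. This polynomial is irreducible over Q: it has no rational root (each ±√155 ± √31 is irrational), and any factorization into two quadratics over Q would force √(4805) ∈ Q (pairing opposite roots) or √155, √31 ∈ Q (other pairings), all impossible. Hence [Q(γ):Q] = 4 = [Q(√155, √31):Q], so Q(γ) = Q(√155, √31).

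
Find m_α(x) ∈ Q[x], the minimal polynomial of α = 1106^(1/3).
m_α(x) = x^3 - 1106

α satisfies α^3 = 1106, so x^3 - 1106 annihilates α. By the rational root test, a rational root p/q (in lowest terms) of x^3 - 1106 would satisfy p^3 = 1106 q^3, forcing q = 1 and p^3 = 1106; but 1106 is not a perfect cube, contradiction. A monic cubic over Q with no rational root is irreducible (any nontrivial factorization would include a linear factor). Hence x^3 - 1106 is the minimal polynomial of α, and in particular [Q(α):Q] = 3.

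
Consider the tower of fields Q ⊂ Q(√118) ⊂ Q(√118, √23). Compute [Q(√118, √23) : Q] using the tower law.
[Q(√118, √23) : Q] = 4

[Q(√118):Q] = 2 (min poly x^2 - 118, irreducible since 118 is squarefree > 1). For the top step, suppose √23 ∈ Q(√118), say √23 = c + d√118 with c, d ∈ Q. Squaring: 23 = c^2 + 118d^2 + 2cd√118. Since √118 ∉ Q this forces 2cd = 0. If d = 0 then √23 = c ∈ Q, contradicting 23 squarefree > 1. If c = 0 then 23 = 118d^2, so 118·23 = (118d)^2 is a perfect square in Q — but 118·23 = 2714 is not a perfect square (since 118 and 23 are distinct squarefree integers). Contradiction. Hence √23 ∉ Q(√118), so x^2 - 23 stays irreducible over Q(√118) and [Q(√118, √23) : Q(√118)] = 2. By the tower law, [Q(√118, √23) : Q] = 2 · 2 = 4.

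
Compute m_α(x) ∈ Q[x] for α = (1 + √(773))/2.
m_α(x) = x^2 - x - 193

From 2α - 1 = √(773), squaring gives (2α - 1)^2 = 773, i.e. 4α^2 - 4α + 1 = 773, so α^2 - α + (1 - 773)/4 = 0. Since 773 ≡ 1 (mod 4), (1 - 773)/4 = -193 ∈ Z. The polynomial x^2 - x - 193 has discriminant 1 - 4·(-193) = 773, which is not a perfect square in Q (d = 773 is squarefree and ≠ 1), so x^2 - x - 193 is irreducible over Q. It is the minimal polynomial of α.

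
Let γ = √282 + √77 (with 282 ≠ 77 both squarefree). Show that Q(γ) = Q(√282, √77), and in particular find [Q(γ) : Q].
[Q(γ) : Q] = 4 (equivalently, Q(γ) = Q(√282, √77))

Obviously Q(γ) ⊆ Q(√282, √77), and [Q(√282, √77):Q] = 4 (since 282, 77 are distinct squarefree integers > 1 with 21714 not a perfect square). To show equality we compute the minimal polynomial of γ. From γ = √282 + √77: γ^2 = 282 + 2√(21714) + 77 = 359 + 2√(21714), so γ^2 - 359 = 2√(21714); squaring, (γ^2 - 359)^2 = 4·21714, i.e. γ^4 - 718γ^2 + 128881 - 86856 = 0, i.e. γ^4 - 718γ^2 + 42025 = 0. So γ is a root of x^4 - 718x^2 + 42025. This polynomial is irreducible over Q: it has no rational root (each ±√282 ± √77 is irrational), and any factorization into two quadratics over Q would force √(21714) ∈ Q (pairing opposite roots) or √282, √77 ∈ Q (other pairings), all impossible. Hence [Q(γ):Q] = 4 = [Q(√282, √77):Q], so Q(γ) = Q(√282, √77).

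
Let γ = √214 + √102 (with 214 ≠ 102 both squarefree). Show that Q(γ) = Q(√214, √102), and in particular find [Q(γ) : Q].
[Q(γ) : Q] = 4 (equivalently, Q(γ) = Q(√214, √102))

Obviously Q(γ) ⊆ Q(√214, √102), and [Q(√214, √102):Q] = 4 (since 214, 102 are distinct squarefree integers > 1 with 21828 not a perfect square). To show equality we compute the minimal polynomial of γ. From γ = √214 + √102: γ^2 = 214 + 2√(21828) + 102 = 316 + 2√(21828), so γ^2 - 316 = 2√(21828); squaring, (γ^2 - 316)^2 = 4·21828, i.e. γ^4 - 632γ^2 + 99856 - 87312 = 0, i.e. γ^4 - 632γ^2 + 12544 = 0. So γ is a root of x^4 - 632x^2 + 12544. This polynomial is irreducible over Q: it has no rational root (each ±√214 ± √102 is irrational), and any factorization into two quadratics over Q would force √(21828) ∈ Q (pairing opposite roots) or √214, √102 ∈ Q (other pairings), all impossible. Hence [Q(γ):Q] = 4 = [Q(√214, √102):Q], so Q(γ) = Q(√214, √102).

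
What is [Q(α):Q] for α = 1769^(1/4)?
[Q(α):Q] = 4

α is a root of x^4 - 1769. By Eisenstein's criterion at the prime p = 29 (which divides the constant term 1769 but p^2 = 841 does not, since 1769 is squarefree), x^4 - 1769 is irreducible over Q. Hence [Q(α):Q] = 4.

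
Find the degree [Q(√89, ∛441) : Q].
[Q(√89, ∛441) : Q] = 6

Let L = Q(√89, ∛441). Since Q(√89) ⊂ L and [Q(√89):Q] = 2, the tower law gives 2 | [L:Q]. Likewise Q(∛441) ⊂ L with [Q(∛441):Q] = 3 (because 441 is not a perfect cube), so 3 | [L:Q]. As gcd(2,3) = 1, [L:Q] is divisible by 6. Conversely L is generated over Q by √89 and ∛441, so [L:Q] ≤ 2·3 = 6. Therefore [Q(√89, ∛441) : Q] = 6.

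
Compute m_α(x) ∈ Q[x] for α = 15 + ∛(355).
m_α(x) = x^3 - 45x^2 + 675x - 3730

Set β = α - 15 = ∛(355), so β^3 = 355. Then (α - 15)^3 - 355 = 0, i.e. α is a root of g(x) = (x - 15)^3 - 355 = x^3 - 45x^2 + 675x - 3730. Since g(x) = h(x - 15) where h(x) = x^3 - 355, and h is irreducible over Q (because 355 is not a perfect cube, so h has no rational root, and a monic cubic with no rational root is irreducible), g is also irreducible (irreducibility is preserved under the substitution x → x - 15). Hence m_α(x) = x^3 - 45x^2 + 675x - 3730.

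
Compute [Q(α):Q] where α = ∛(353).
[Q(α):Q] = 3

The minimal polynomial of α is x^3 - 353, irreducible over Q since 353 is not a perfect cube (so x^3 - 353 has no rational root). Hence [Q(α):Q] = deg(m_α) = 3.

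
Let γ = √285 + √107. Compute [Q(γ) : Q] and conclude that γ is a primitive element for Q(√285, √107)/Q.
[Q(γ) : Q] = 4 (equivalently, Q(γ) = Q(√285, √107))

Obviously Q(γ) ⊆ Q(√285, √107), and [Q(√285, √107):Q] = 4 (since 285, 107 are distinct squarefree integers > 1 with 30495 not a perfect square). To show equality we compute the minimal polynomial of γ. From γ = √285 + √107: γ^2 = 285 + 2√(30495) + 107 = 392 + 2√(30495), so γ^2 - 392 = 2√(30495); squaring, (γ^2 - 392)^2 = 4·30495, i.e. γ^4 - 784γ^2 + 153664 - 121980 = 0, i.e. γ^4 - 784γ^2 + 31684 = 0. So γ is a root of x^4 - 784x^2 + 31684. This polynomial is irreducible over Q: it has no rational root (each ±√285 ± √107 is irrational), and any factorization into two quadratics over Q would force √(30495) ∈ Q (pairing opposite roots) or √285, √107 ∈ Q (other pairings), all impossible. Hence [Q(γ):Q] = 4 = [Q(√285, √107):Q], so Q(γ) = Q(√285, √107).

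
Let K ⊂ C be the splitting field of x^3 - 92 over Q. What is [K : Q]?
[K : Q] = 6

The roots of x^3 - 92 are ∛92, ω∛92, ω^2∛92 where ω = e^(2πi/3) is a primitive cube root of unity, so K = Q(∛92, ω). Now [Q(∛92):Q] = 3 (since 92 is not a perfect cube, x^3 - 92 is irreducible) and [Q(ω):Q] = 2. Both 2 and 3 divide [K:Q], and [K:Q] ≤ 3·2 = 6, so [K:Q] = 6. (Equivalently: Q(∛92) ⊂ R but ω ∉ R, so [K : Q(∛92)] = 2.)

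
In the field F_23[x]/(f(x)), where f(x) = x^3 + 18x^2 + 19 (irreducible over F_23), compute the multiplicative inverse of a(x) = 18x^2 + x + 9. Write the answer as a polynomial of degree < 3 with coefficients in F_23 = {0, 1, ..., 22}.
a(x)^(-1) ≡ 7x^2 + 9x + 13 (mod f(x))

Since f is irreducible over F_23, F_23[x]/(f) is a field and a(x) ≠ 0 has an inverse. Apply the extended Euclidean algorithm to f(x) and a(x) in F_23[x]: f(x) = (9x + 12)·a(x) + (22x + 3);  a(x) = (5x + 14)·(22x + 3) + (13). The last nonzero remainder is the constant 13 = gcd(f, a) in F_23. Back-substituting through the division chain expresses 13 = s(x)·a(x) + t(x)·f(x) with s(x) ≡ 22x^2 + 2x + 8 (mod f), so (22x^2 + 2x + 8)·a(x) ≡ 13 (mod f). Multiplying by 13^(-1) ≡ 16 in F_23 gives a(x)^(-1) ≡ 16·(22x^2 + 2x + 8) ≡ 7x^2 + 9x + 13 (mod f). Check: (18x^2 + x + 9)·(7x^2 + 9x + 13) = 11x^4 + 8x^3 + 7x^2 + 2x + 2 ≡ 1 (mod x^3 + 18x^2 + 19).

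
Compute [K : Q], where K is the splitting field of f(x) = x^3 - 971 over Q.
[K : Q] = 6

The roots of x^3 - 971 are ∛971, ω∛971, ω^2∛971 where ω = e^(2πi/3) is a primitive cube root of unity, so K = Q(∛971, ω). Now [Q(∛971):Q] = 3 (since 971 is not a perfect cube, x^3 - 971 is irreducible) and [Q(ω):Q] = 2. Both 2 and 3 divide [K:Q], and [K:Q] ≤ 3·2 = 6, so [K:Q] = 6. (Equivalently: Q(∛971) ⊂ R but ω ∉ R, so [K : Q(∛971)] = 2.)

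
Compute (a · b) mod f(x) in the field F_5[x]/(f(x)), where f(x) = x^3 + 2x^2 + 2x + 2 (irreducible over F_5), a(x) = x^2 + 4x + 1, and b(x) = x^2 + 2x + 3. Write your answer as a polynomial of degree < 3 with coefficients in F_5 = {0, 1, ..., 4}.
a · b ≡ 2x^2 + 4x (mod f(x))

Multiply in F_5[x]: a(x)·b(x) = (x^2 + 4x + 1)·(x^2 + 2x + 3) = x^4 + x^3 + 2x^2 + 4x + 3. This has degree ≥ 3, so divide by f(x) over F_5: x^4 + x^3 + 2x^2 + 4x + 3 = (x + 4)·(x^3 + 2x^2 + 2x + 2) + (2x^2 + 4x). Hence a·b ≡ 2x^2 + 4x (mod f). (F_5[x]/(f) is a field with 5^3 = 125 elements since f is irreducible of degree 3.)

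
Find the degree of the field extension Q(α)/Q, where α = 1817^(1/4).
[Q(α):Q] = 4

α is a root of x^4 - 1817. By Eisenstein's criterion at the prime p = 23 (which divides the constant term 1817 but p^2 = 529 does not, since 1817 is squarefree), x^4 - 1817 is irreducible over Q. Hence [Q(α):Q] = 4.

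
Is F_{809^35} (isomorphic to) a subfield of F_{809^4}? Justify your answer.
No: F_{809^35} is not a subfield of F_{809^4}

F_{p^m} embeds in F_{p^n} iff m | n. Here 35 ∤ 4 (since 4 = 0·35 + 4 with remainder 4 ≠ 0), so F_{809^35} is not a subfield of F_{809^4}. Equivalently: if it were, the tower law would give 35 = [F_{809^35}:F_809] dividing [F_{809^4}:F_809] = 4, contradiction.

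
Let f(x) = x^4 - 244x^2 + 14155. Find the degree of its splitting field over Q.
[K : Q] = 4

Solving the quadratic in x^2: x^2 = (244 ± √(244^2 - 4·14155))/2 = (244 ± √2916)/2 = (244 ± 54)/2, giving x^2 = 149 or x^2 = 95. So f(x) = (x^2 - 149)(x^2 - 95) and the roots of f are ±√149, ±√95. Hence the splitting field is K = Q(√149, √95). Since 149 and 95 are distinct squarefree integers > 1, their product 14155 is not a perfect square, so √95 ∉ Q(√149). By the tower law [K:Q] = [Q(√149,√95):Q(√149)] · [Q(√149):Q] = 2 · 2 = 4.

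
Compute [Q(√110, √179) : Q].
[Q(√110, √179) : Q] = 4

[Q(√110):Q] = 2 (min poly x^2 - 110, irreducible since 110 is squarefree > 1). For the top step, suppose √179 ∈ Q(√110), say √179 = c + d√110 with c, d ∈ Q. Squaring: 179 = c^2 + 110d^2 + 2cd√110. Since √110 ∉ Q this forces 2cd = 0. If d = 0 then √179 = c ∈ Q, contradicting 179 squarefree > 1. If c = 0 then 179 = 110d^2, so 110·179 = (110d)^2 is a perfect square in Q — but 110·179 = 19690 is not a perfect square (since 110 and 179 are distinct squarefree integers). Contradiction. Hence √179 ∉ Q(√110), so x^2 - 179 stays irreducible over Q(√110) and [Q(√110, √179) : Q(√110)] = 2. By the tower law, [Q(√110, √179) : Q] = 2 · 2 = 4.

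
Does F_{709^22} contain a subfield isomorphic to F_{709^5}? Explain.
No: F_{709^5} is not a subfield of F_{709^22}

F_{p^m} embeds in F_{p^n} iff m | n. Here 5 ∤ 22 (since 22 = 4·5 + 2 with remainder 2 ≠ 0), so F_{709^5} is not a subfield of F_{709^22}. Equivalently: if it were, the tower law would give 5 = [F_{709^5}:F_709] dividing [F_{709^22}:F_709] = 22, contradiction.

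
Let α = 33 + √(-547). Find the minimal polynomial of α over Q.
m_α(x) = x^2 - 66x + 1636

From α - 33 = √(-547), squaring gives (α - 33)^2 = -547, i.e. α^2 - 66α + 1089 = -547, so α^2 - 66α + 1636 = 0. The discriminant of x^2 - 66x + 1636 is (-66)^2 - 4·(1636) = 4356 - 6544 = -2188, and 4·(-547) is not a perfect square in Q since -547 is squarefree and ≠ 1. Hence x^2 - 66x + 1636 is irreducible over Q and is the minimal polynomial of α.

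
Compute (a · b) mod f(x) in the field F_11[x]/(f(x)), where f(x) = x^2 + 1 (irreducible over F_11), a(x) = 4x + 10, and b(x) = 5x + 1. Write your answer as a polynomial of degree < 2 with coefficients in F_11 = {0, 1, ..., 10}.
a · b ≡ 10x + 1 (mod f(x))

Multiply in F_11[x]: a(x)·b(x) = (4x + 10)·(5x + 1) = 9x^2 + 10x + 10. This has degree ≥ 2, so divide by f(x) over F_11: 9x^2 + 10x + 10 = (9)·(x^2 + 1) + (10x + 1). Hence a·b ≡ 10x + 1 (mod f). (F_11[x]/(f) is a field with 11^2 = 121 elements since f is irreducible of degree 2.)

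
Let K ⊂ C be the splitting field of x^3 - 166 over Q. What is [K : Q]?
[K : Q] = 6

The roots of x^3 - 166 are ∛166, ω∛166, ω^2∛166 where ω = e^(2πi/3) is a primitive cube root of unity, so K = Q(∛166, ω). Now [Q(∛166):Q] = 3 (since 166 is not a perfect cube, x^3 - 166 is irreducible) and [Q(ω):Q] = 2. Both 2 and 3 divide [K:Q], and [K:Q] ≤ 3·2 = 6, so [K:Q] = 6. (Equivalently: Q(∛166) ⊂ R but ω ∉ R, so [K : Q(∛166)] = 2.)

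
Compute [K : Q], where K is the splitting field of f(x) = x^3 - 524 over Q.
[K : Q] = 6

The roots of x^3 - 524 are ∛524, ω∛524, ω^2∛524 where ω = e^(2πi/3) is a primitive cube root of unity, so K = Q(∛524, ω). Now [Q(∛524):Q] = 3 (since 524 is not a perfect cube, x^3 - 524 is irreducible) and [Q(ω):Q] = 2. Both 2 and 3 divide [K:Q], and [K:Q] ≤ 3·2 = 6, so [K:Q] = 6. (Equivalently: Q(∛524) ⊂ R but ω ∉ R, so [K : Q(∛524)] = 2.)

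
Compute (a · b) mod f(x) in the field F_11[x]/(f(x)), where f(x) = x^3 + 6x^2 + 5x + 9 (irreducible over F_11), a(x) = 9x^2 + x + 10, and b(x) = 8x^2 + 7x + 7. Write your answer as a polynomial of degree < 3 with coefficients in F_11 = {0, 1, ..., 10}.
a · b ≡ 9x^2 + 2x + 8 (mod f(x))

Multiply in F_11[x]: a(x)·b(x) = (9x^2 + x + 10)·(8x^2 + 7x + 7) = 6x^4 + 5x^3 + 7x^2 + 4. This has degree ≥ 3, so divide by f(x) over F_11: 6x^4 + 5x^3 + 7x^2 + 4 = (6x + 2)·(x^3 + 6x^2 + 5x + 9) + (9x^2 + 2x + 8). Hence a·b ≡ 9x^2 + 2x + 8 (mod f). (F_11[x]/(f) is a field with 11^3 = 1331 elements since f is irreducible of degree 3.)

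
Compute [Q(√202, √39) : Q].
[Q(√202, √39) : Q] = 4

[Q(√202):Q] = 2 (min poly x^2 - 202, irreducible since 202 is squarefree > 1). For the top step, suppose √39 ∈ Q(√202), say √39 = c + d√202 with c, d ∈ Q. Squaring: 39 = c^2 + 202d^2 + 2cd√202. Since √202 ∉ Q this forces 2cd = 0. If d = 0 then √39 = c ∈ Q, contradicting 39 squarefree > 1. If c = 0 then 39 = 202d^2, so 202·39 = (202d)^2 is a perfect square in Q — but 202·39 = 7878 is not a perfect square (since 202 and 39 are distinct squarefree integers). Contradiction. Hence √39 ∉ Q(√202), so x^2 - 39 stays irreducible over Q(√202) and [Q(√202, √39) : Q(√202)] = 2. By the tower law, [Q(√202, √39) : Q] = 2 · 2 = 4.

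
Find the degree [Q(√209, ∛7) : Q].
[Q(√209, ∛7) : Q] = 6

Let L = Q(√209, ∛7). Since Q(√209) ⊂ L and [Q(√209):Q] = 2, the tower law gives 2 | [L:Q]. Likewise Q(∛7) ⊂ L with [Q(∛7):Q] = 3 (because 7 is not a perfect cube), so 3 | [L:Q]. As gcd(2,3) = 1, [L:Q] is divisible by 6. Conversely L is generated over Q by √209 and ∛7, so [L:Q] ≤ 2·3 = 6. Therefore [Q(√209, ∛7) : Q] = 6.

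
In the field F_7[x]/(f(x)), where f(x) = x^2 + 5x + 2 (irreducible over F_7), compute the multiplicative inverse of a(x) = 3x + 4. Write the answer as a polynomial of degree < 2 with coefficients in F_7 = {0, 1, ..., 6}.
a(x)^(-1) ≡ 2x + 5 (mod f(x))

Since f is irreducible over F_7, F_7[x]/(f) is a field and a(x) ≠ 0 has an inverse. Apply the extended Euclidean algorithm to f(x) and a(x) in F_7[x]: f(x) = (5x + 2)·a(x) + (1). The last nonzero remainder is the constant 1 = gcd(f, a) in F_7. Back-substituting through the division chain expresses 1 = s(x)·a(x) + t(x)·f(x) with s(x) ≡ 2x + 5 (mod f), so a(x)^(-1) ≡ s(x) = 2x + 5 (mod f). Check: (3x + 4)·(2x + 5) = 6x^2 + 2x + 6 ≡ 1 (mod x^2 + 5x + 2).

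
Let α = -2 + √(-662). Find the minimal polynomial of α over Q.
m_α(x) = x^2 + 4x + 666

From α + 2 = √(-662), squaring gives (α + 2)^2 = -662, i.e. α^2 + 4α + 4 = -662, so α^2 + 4α + 666 = 0. The discriminant of x^2 + 4x + 666 is (4)^2 - 4·(666) = 16 - 2664 = -2648, and 4·(-662) is not a perfect square in Q since -662 is squarefree and ≠ 1. Hence x^2 + 4x + 666 is irreducible over Q and is the minimal polynomial of α.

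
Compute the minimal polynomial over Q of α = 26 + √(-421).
m_α(x) = x^2 - 52x + 1097

From α - 26 = √(-421), squaring gives (α - 26)^2 = -421, i.e. α^2 - 52α + 676 = -421, so α^2 - 52α + 1097 = 0. The discriminant of x^2 - 52x + 1097 is (-52)^2 - 4·(1097) = 2704 - 4388 = -1684, and 4·(-421) is not a perfect square in Q since -421 is squarefree and ≠ 1. Hence x^2 - 52x + 1097 is irreducible over Q and is the minimal polynomial of α.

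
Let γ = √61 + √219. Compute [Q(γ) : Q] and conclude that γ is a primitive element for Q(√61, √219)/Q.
[Q(γ) : Q] = 4 (equivalently, Q(γ) = Q(√61, √219))

Obviously Q(γ) ⊆ Q(√61, √219), and [Q(√61, √219):Q] = 4 (since 61, 219 are distinct squarefree integers > 1 with 13359 not a perfect square). To show equality we compute the minimal polynomial of γ. From γ = √61 + √219: γ^2 = 61 + 2√(13359) + 219 = 280 + 2√(13359), so γ^2 - 280 = 2√(13359); squaring, (γ^2 - 280)^2 = 4·13359, i.e. γ^4 - 560γ^2 + 78400 - 53436 = 0, i.e. γ^4 - 560γ^2 + 24964 = 0. So γ is a root of x^4 - 560x^2 + 24964. This polynomial is irreducible over Q: it has no rational root (each ±√61 ± √219 is irrational), and any factorization into two quadratics over Q would force √(13359) ∈ Q (pairing opposite roots) or √61, √219 ∈ Q (other pairings), all impossible. Hence [Q(γ):Q] = 4 = [Q(√61, √219):Q], so Q(γ) = Q(√61, √219).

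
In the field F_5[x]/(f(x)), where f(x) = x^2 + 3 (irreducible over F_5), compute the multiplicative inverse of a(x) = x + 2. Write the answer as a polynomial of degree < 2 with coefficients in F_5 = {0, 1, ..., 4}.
a(x)^(-1) ≡ 2x + 1 (mod f(x))

Since f is irreducible over F_5, F_5[x]/(f) is a field and a(x) ≠ 0 has an inverse. Apply the extended Euclidean algorithm to f(x) and a(x) in F_5[x]: f(x) = (x + 3)·a(x) + (2). The last nonzero remainder is the constant 2 = gcd(f, a) in F_5. Back-substituting through the division chain expresses 2 = s(x)·a(x) + t(x)·f(x) with s(x) ≡ 4x + 2 (mod f), so (4x + 2)·a(x) ≡ 2 (mod f). Multiplying by 2^(-1) ≡ 3 in F_5 gives a(x)^(-1) ≡ 3·(4x + 2) ≡ 2x + 1 (mod f). Check: (x + 2)·(2x + 1) = 2x^2 + 2 ≡ 1 (mod x^2 + 3).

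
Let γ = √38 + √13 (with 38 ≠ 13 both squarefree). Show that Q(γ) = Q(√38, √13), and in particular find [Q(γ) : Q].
[Q(γ) : Q] = 4 (equivalently, Q(γ) = Q(√38, √13))

Obviously Q(γ) ⊆ Q(√38, √13), and [Q(√38, √13):Q] = 4 (since 38, 13 are distinct squarefree integers > 1 with 494 not a perfect square). To show equality we compute the minimal polynomial of γ. From γ = √38 + √13: γ^2 = 38 + 2√(494) + 13 = 51 + 2√(494), so γ^2 - 51 = 2√(494); squaring, (γ^2 - 51)^2 = 4·494, i.e. γ^4 - 102γ^2 + 2601 - 1976 = 0, i.e. γ^4 - 102γ^2 + 625 = 0. So γ is a root of x^4 - 102x^2 + 625. This polynomial is irreducible over Q: it has no rational root (each ±√38 ± √13 is irrational), and any factorization into two quadratics over Q would force √(494) ∈ Q (pairing opposite roots) or √38, √13 ∈ Q (other pairings), all impossible. Hence [Q(γ):Q] = 4 = [Q(√38, √13):Q], so Q(γ) = Q(√38, √13).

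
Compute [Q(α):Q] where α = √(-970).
[Q(α):Q] = 2

[Q(α):Q] equals the degree of the minimal polynomial of α. Here α^2 = -970 and x^2 + 970 is irreducible (d = -970 is squarefree, ≠ 1, hence not a square), so deg(m_α) = 2. Thus [Q(α):Q] = 2.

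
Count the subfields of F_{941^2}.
F_{941^2} has 2 subfields

The subfields of F_{p^n} are exactly the fields F_{p^d} for d | n (each is the fixed field of the unique index-d subgroup of Gal(F_{p^n}/F_p) ≅ Z/nZ). The divisors of n = 2 are {1, 2}, giving 2 subfields: F_{941^1}, F_{941^2}.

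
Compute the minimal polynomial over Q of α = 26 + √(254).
m_α(x) = x^2 - 52x + 422

From α - 26 = √(254), squaring gives (α - 26)^2 = 254, i.e. α^2 - 52α + 676 = 254, so α^2 - 52α + 422 = 0. The discriminant of x^2 - 52x + 422 is (-52)^2 - 4·(422) = 2704 - 1688 = 1016, and 4·(254) is not a perfect square in Q since 254 is squarefree and ≠ 1. Hence x^2 - 52x + 422 is irreducible over Q and is the minimal polynomial of α.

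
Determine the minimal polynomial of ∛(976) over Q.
m_α(x) = x^3 - 976

α satisfies α^3 = 976, so x^3 - 976 annihilates α. By the rational root test, a rational root p/q (in lowest terms) of x^3 - 976 would satisfy p^3 = 976 q^3, forcing q = 1 and p^3 = 976; but 976 is not a perfect cube, contradiction. A monic cubic over Q with no rational root is irreducible (any nontrivial factorization would include a linear factor). Hence x^3 - 976 is the minimal polynomial of α, and in particular [Q(α):Q] = 3.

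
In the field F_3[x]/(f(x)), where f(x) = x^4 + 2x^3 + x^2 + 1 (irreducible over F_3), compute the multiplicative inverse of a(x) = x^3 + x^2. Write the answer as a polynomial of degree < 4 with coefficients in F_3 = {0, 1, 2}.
a(x)^(-1) ≡ 2x + 2 (mod f(x))

Since f is irreducible over F_3, F_3[x]/(f) is a field and a(x) ≠ 0 has an inverse. Apply the extended Euclidean algorithm to f(x) and a(x) in F_3[x]: f(x) = (x + 1)·a(x) + (1). The last nonzero remainder is the constant 1 = gcd(f, a) in F_3. Back-substituting through the division chain expresses 1 = s(x)·a(x) + t(x)·f(x) with s(x) ≡ 2x + 2 (mod f), so a(x)^(-1) ≡ s(x) = 2x + 2 (mod f). Check: (x^3 + x^2)·(2x + 2) = 2x^4 + x^3 + 2x^2 ≡ 1 (mod x^4 + 2x^3 + x^2 + 1).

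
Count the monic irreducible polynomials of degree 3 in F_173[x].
There are 1725848 monic irreducible polynomials of degree 3 over F_173

Each element of F_{173^3} that lies in no proper subfield is a root of exactly one monic irreducible of degree 3 over F_173, and each such polynomial has 3 distinct roots in F_{173^3}. By Möbius inversion the count is N_173(3) = (1/3) Σ_{d|3} μ(3/d) · 173^d = (1/3)(μ(3)·173^1 + μ(1)·173^3) = 5177544/3 = 1725848.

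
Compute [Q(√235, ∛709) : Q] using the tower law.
[Q(√235, ∛709) : Q] = 6

Let L = Q(√235, ∛709). Since Q(√235) ⊂ L and [Q(√235):Q] = 2, the tower law gives 2 | [L:Q]. Likewise Q(∛709) ⊂ L with [Q(∛709):Q] = 3 (because 709 is not a perfect cube), so 3 | [L:Q]. As gcd(2,3) = 1, [L:Q] is divisible by 6. Conversely L is generated over Q by √235 and ∛709, so [L:Q] ≤ 2·3 = 6. Therefore [Q(√235, ∛709) : Q] = 6.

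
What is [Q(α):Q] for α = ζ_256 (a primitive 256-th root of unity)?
[Q(α):Q] = 128

The minimal polynomial of ζ_256 over Q is the 256-th cyclotomic polynomial Φ_256(x), which is irreducible over Q and has degree φ(256) = 128. Hence [Q(α):Q] = φ(256) = 128.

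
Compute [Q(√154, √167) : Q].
[Q(√154, √167) : Q] = 4

[Q(√154):Q] = 2 (min poly x^2 - 154, irreducible since 154 is squarefree > 1). For the top step, suppose √167 ∈ Q(√154), say √167 = c + d√154 with c, d ∈ Q. Squaring: 167 = c^2 + 154d^2 + 2cd√154. Since √154 ∉ Q this forces 2cd = 0. If d = 0 then √167 = c ∈ Q, contradicting 167 squarefree > 1. If c = 0 then 167 = 154d^2, so 154·167 = (154d)^2 is a perfect square in Q — but 154·167 = 25718 is not a perfect square (since 154 and 167 are distinct squarefree integers). Contradiction. Hence √167 ∉ Q(√154), so x^2 - 167 stays irreducible over Q(√154) and [Q(√154, √167) : Q(√154)] = 2. By the tower law, [Q(√154, √167) : Q] = 2 · 2 = 4.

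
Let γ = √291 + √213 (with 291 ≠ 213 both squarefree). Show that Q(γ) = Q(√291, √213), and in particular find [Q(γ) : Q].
[Q(γ) : Q] = 4 (equivalently, Q(γ) = Q(√291, √213))

Obviously Q(γ) ⊆ Q(√291, √213), and [Q(√291, √213):Q] = 4 (since 291, 213 are distinct squarefree integers > 1 with 61983 not a perfect square). To show equality we compute the minimal polynomial of γ. From γ = √291 + √213: γ^2 = 291 + 2√(61983) + 213 = 504 + 2√(61983), so γ^2 - 504 = 2√(61983); squaring, (γ^2 - 504)^2 = 4·61983, i.e. γ^4 - 1008γ^2 + 254016 - 247932 = 0, i.e. γ^4 - 1008γ^2 + 6084 = 0. So γ is a root of x^4 - 1008x^2 + 6084. This polynomial is irreducible over Q: it has no rational root (each ±√291 ± √213 is irrational), and any factorization into two quadratics over Q would force √(61983) ∈ Q (pairing opposite roots) or √291, √213 ∈ Q (other pairings), all impossible. Hence [Q(γ):Q] = 4 = [Q(√291, √213):Q], so Q(γ) = Q(√291, √213).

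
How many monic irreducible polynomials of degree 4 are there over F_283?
There are 1603541958 monic irreducible polynomials of degree 4 over F_283

Each element of F_{283^4} that lies in no proper subfield is a root of exactly one monic irreducible of degree 4 over F_283, and each such polynomial has 4 distinct roots in F_{283^4}. By Möbius inversion the count is N_283(4) = (1/4) Σ_{d|4} μ(4/d) · 283^d = (1/4)(μ(4)·283^1 + μ(2)·283^2 + μ(1)·283^4) = 6414167832/4 = 1603541958.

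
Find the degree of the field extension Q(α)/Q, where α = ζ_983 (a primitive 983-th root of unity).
[Q(α):Q] = 982

The minimal polynomial of ζ_983 over Q is the 983-th cyclotomic polynomial Φ_983(x), which is irreducible over Q and has degree φ(983) = 982. Hence [Q(α):Q] = φ(983) = 982.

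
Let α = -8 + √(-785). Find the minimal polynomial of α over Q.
m_α(x) = x^2 + 16x + 849

From α + 8 = √(-785), squaring gives (α + 8)^2 = -785, i.e. α^2 + 16α + 64 = -785, so α^2 + 16α + 849 = 0. The discriminant of x^2 + 16x + 849 is (16)^2 - 4·(849) = 256 - 3396 = -3140, and 4·(-785) is not a perfect square in Q since -785 is squarefree and ≠ 1. Hence x^2 + 16x + 849 is irreducible over Q and is the minimal polynomial of α.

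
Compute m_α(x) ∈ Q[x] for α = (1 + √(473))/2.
m_α(x) = x^2 - x - 118

From 2α - 1 = √(473), squaring gives (2α - 1)^2 = 473, i.e. 4α^2 - 4α + 1 = 473, so α^2 - α + (1 - 473)/4 = 0. Since 473 ≡ 1 (mod 4), (1 - 473)/4 = -118 ∈ Z. The polynomial x^2 - x - 118 has discriminant 1 - 4·(-118) = 473, which is not a perfect square in Q (d = 473 is squarefree and ≠ 1), so x^2 - x - 118 is irreducible over Q. It is the minimal polynomial of α.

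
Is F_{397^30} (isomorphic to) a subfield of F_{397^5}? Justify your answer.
No: F_{397^30} is not a subfield of F_{397^5}

F_{p^m} embeds in F_{p^n} iff m | n. Here 30 ∤ 5 (since 5 = 0·30 + 5 with remainder 5 ≠ 0), so F_{397^30} is not a subfield of F_{397^5}. Equivalently: if it were, the tower law would give 30 = [F_{397^30}:F_397] dividing [F_{397^5}:F_397] = 5, contradiction.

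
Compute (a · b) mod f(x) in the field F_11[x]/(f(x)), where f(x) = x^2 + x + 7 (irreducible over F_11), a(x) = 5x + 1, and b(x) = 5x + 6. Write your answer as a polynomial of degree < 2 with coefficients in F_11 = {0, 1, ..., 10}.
a · b ≡ 10x + 7 (mod f(x))

Multiply in F_11[x]: a(x)·b(x) = (5x + 1)·(5x + 6) = 3x^2 + 2x + 6. This has degree ≥ 2, so divide by f(x) over F_11: 3x^2 + 2x + 6 = (3)·(x^2 + x + 7) + (10x + 7). Hence a·b ≡ 10x + 7 (mod f). (F_11[x]/(f) is a field with 11^2 = 121 elements since f is irreducible of degree 2.)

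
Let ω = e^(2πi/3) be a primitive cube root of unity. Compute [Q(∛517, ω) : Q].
[Q(∛517, ω) : Q] = 6

[Q(∛517):Q] = 3 (min poly x^3 - 517, irreducible since 517 is not a perfect cube). [Q(ω):Q] = 2 (min poly x^2 + x + 1). Since Q(∛517) ⊂ R and ω ∉ R, we have ω ∉ Q(∛517), so x^2 + x + 1 remains irreducible over Q(∛517) and [Q(∛517, ω) : Q(∛517)] = 2. By the tower law, [Q(∛517, ω) : Q] = 3 · 2 = 6. (In fact Q(∛517, ω) is the splitting field of x^3 - 517 over Q.)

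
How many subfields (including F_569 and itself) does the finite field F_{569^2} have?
F_{569^2} has 2 subfields

The subfields of F_{p^n} are exactly the fields F_{p^d} for d | n (each is the fixed field of the unique index-d subgroup of Gal(F_{p^n}/F_p) ≅ Z/nZ). The divisors of n = 2 are {1, 2}, giving 2 subfields: F_{569^1}, F_{569^2}.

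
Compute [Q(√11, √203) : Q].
[Q(√11, √203) : Q] = 4

[Q(√11):Q] = 2 (min poly x^2 - 11, irreducible since 11 is squarefree > 1). For the top step, suppose √203 ∈ Q(√11), say √203 = c + d√11 with c, d ∈ Q. Squaring: 203 = c^2 + 11d^2 + 2cd√11. Since √11 ∉ Q this forces 2cd = 0. If d = 0 then √203 = c ∈ Q, contradicting 203 squarefree > 1. If c = 0 then 203 = 11d^2, so 11·203 = (11d)^2 is a perfect square in Q — but 11·203 = 2233 is not a perfect square (since 11 and 203 are distinct squarefree integers). Contradiction. Hence √203 ∉ Q(√11), so x^2 - 203 stays irreducible over Q(√11) and [Q(√11, √203) : Q(√11)] = 2. By the tower law, [Q(√11, √203) : Q] = 2 · 2 = 4.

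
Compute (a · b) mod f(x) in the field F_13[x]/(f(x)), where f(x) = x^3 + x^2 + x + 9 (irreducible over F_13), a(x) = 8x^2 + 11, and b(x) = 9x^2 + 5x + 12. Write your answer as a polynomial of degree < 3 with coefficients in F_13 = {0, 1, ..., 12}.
a · b ≡ 12x^2 + 11x + 4 (mod f(x))

Multiply in F_13[x]: a(x)·b(x) = (8x^2 + 11)·(9x^2 + 5x + 12) = 7x^4 + x^3 + 3x + 2. This has degree ≥ 3, so divide by f(x) over F_13: 7x^4 + x^3 + 3x + 2 = (7x + 7)·(x^3 + x^2 + x + 9) + (12x^2 + 11x + 4). Hence a·b ≡ 12x^2 + 11x + 4 (mod f). (F_13[x]/(f) is a field with 13^3 = 2197 elements since f is irreducible of degree 3.)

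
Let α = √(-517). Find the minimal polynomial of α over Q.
m_α(x) = x^2 + 517

α satisfies α^2 + 517 = 0, so x^2 + 517 annihilates α. Since d = -517 is squarefree and ≠ 1, it is not a perfect square in Q, so x^2 + 517 has no rational root and is therefore irreducible over Q (a degree-2 polynomial over a field is irreducible iff it has no root). Hence m_α(x) = x^2 + 517.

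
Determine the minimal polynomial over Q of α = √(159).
m_α(x) = x^2 - 159

α satisfies α^2 - 159 = 0, so x^2 - 159 annihilates α. Since d = 159 is squarefree and ≠ 1, it is not a perfect square in Q, so x^2 - 159 has no rational root and is therefore irreducible over Q (a degree-2 polynomial over a field is irreducible iff it has no root). Hence m_α(x) = x^2 - 159.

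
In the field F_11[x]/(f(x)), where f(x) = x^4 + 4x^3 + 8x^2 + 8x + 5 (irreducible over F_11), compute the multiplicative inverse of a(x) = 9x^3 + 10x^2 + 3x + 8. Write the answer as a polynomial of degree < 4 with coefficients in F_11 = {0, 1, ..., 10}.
a(x)^(-1) ≡ 3x^3 + 5x^2 + 6x + 10 (mod f(x))

Since f is irreducible over F_11, F_11[x]/(f) is a field and a(x) ≠ 0 has an inverse. Apply the extended Euclidean algorithm to f(x) and a(x) in F_11[x]: f(x) = (5x + 1)·a(x) + (5x^2 + 9x + 8);  a(x) = (4x + 8)·(5x^2 + 9x + 8) + (9x + 10);  (5x^2 + 9x + 8) = (3x + 5)·(9x + 10) + (2). The last nonzero remainder is the constant 2 = gcd(f, a) in F_11. Back-substituting through the division chain expresses 2 = s(x)·a(x) + t(x)·f(x) with s(x) ≡ 6x^3 + 10x^2 + x + 9 (mod f), so (6x^3 + 10x^2 + x + 9)·a(x) ≡ 2 (mod f). Multiplying by 2^(-1) ≡ 6 in F_11 gives a(x)^(-1) ≡ 6·(6x^3 + 10x^2 + x + 9) ≡ 3x^3 + 5x^2 + 6x + 10 (mod f). Check: (9x^3 + 10x^2 + 3x + 8)·(3x^3 + 5x^2 + 6x + 10) = 5x^6 + 9x^5 + 3x^4 + 2x^3 + 4x^2 + x + 3 ≡ 1 (mod x^4 + 4x^3 + 8x^2 + 8x + 5).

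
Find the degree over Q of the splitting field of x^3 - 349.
[K : Q] = 6

The roots of x^3 - 349 are ∛349, ω∛349, ω^2∛349 where ω = e^(2πi/3) is a primitive cube root of unity, so K = Q(∛349, ω). Now [Q(∛349):Q] = 3 (since 349 is not a perfect cube, x^3 - 349 is irreducible) and [Q(ω):Q] = 2. Both 2 and 3 divide [K:Q], and [K:Q] ≤ 3·2 = 6, so [K:Q] = 6. (Equivalently: Q(∛349) ⊂ R but ω ∉ R, so [K : Q(∛349)] = 2.)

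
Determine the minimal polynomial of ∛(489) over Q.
m_α(x) = x^3 - 489

α satisfies α^3 = 489, so x^3 - 489 annihilates α. By the rational root test, a rational root p/q (in lowest terms) of x^3 - 489 would satisfy p^3 = 489 q^3, forcing q = 1 and p^3 = 489; but 489 is not a perfect cube, contradiction. A monic cubic over Q with no rational root is irreducible (any nontrivial factorization would include a linear factor). Hence x^3 - 489 is the minimal polynomial of α, and in particular [Q(α):Q] = 3.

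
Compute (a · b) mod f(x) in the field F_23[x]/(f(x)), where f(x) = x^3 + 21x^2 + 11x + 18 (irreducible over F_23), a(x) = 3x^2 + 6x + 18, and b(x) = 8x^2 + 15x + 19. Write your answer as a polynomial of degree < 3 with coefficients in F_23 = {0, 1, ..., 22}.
a · b ≡ 10x^2 + 11x + 12 (mod f(x))

Multiply in F_23[x]: a(x)·b(x) = (3x^2 + 6x + 18)·(8x^2 + 15x + 19) = x^4 + x^3 + 15x^2 + 16x + 20. This has degree ≥ 3, so divide by f(x) over F_23: x^4 + x^3 + 15x^2 + 16x + 20 = (x + 3)·(x^3 + 21x^2 + 11x + 18) + (10x^2 + 11x + 12). Hence a·b ≡ 10x^2 + 11x + 12 (mod f). (F_23[x]/(f) is a field with 23^3 = 12167 elements since f is irreducible of degree 3.)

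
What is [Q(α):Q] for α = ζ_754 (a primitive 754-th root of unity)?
[Q(α):Q] = 336

The minimal polynomial of ζ_754 over Q is the 754-th cyclotomic polynomial Φ_754(x), which is irreducible over Q and has degree φ(754) = 336. Hence [Q(α):Q] = φ(754) = 336.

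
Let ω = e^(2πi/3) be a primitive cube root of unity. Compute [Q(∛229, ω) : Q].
[Q(∛229, ω) : Q] = 6

[Q(∛229):Q] = 3 (min poly x^3 - 229, irreducible since 229 is not a perfect cube). [Q(ω):Q] = 2 (min poly x^2 + x + 1). Since Q(∛229) ⊂ R and ω ∉ R, we have ω ∉ Q(∛229), so x^2 + x + 1 remains irreducible over Q(∛229) and [Q(∛229, ω) : Q(∛229)] = 2. By the tower law, [Q(∛229, ω) : Q] = 3 · 2 = 6. (In fact Q(∛229, ω) is the splitting field of x^3 - 229 over Q.)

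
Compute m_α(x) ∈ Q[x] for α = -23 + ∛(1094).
m_α(x) = x^3 + 69x^2 + 1587x + 11073

Set β = α + 23 = ∛(1094), so β^3 = 1094. Then (α + 23)^3 - 1094 = 0, i.e. α is a root of g(x) = (x + 23)^3 - 1094 = x^3 + 69x^2 + 1587x + 11073. Since g(x) = h(x + 23) where h(x) = x^3 - 1094, and h is irreducible over Q (because 1094 is not a perfect cube, so h has no rational root, and a monic cubic with no rational root is irreducible), g is also irreducible (irreducibility is preserved under the substitution x → x + 23). Hence m_α(x) = x^3 + 69x^2 + 1587x + 11073.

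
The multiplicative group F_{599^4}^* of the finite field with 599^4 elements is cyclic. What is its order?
|F_{599^4}^*| = 128738157600

F_{599^4} has 599^4 = 128738157601 elements; its multiplicative group consists of all nonzero elements, so |F_{599^4}^*| = 128738157601 - 1 = 128738157600. (It is cyclic since any finite subgroup of the multiplicative group of a field is cyclic.)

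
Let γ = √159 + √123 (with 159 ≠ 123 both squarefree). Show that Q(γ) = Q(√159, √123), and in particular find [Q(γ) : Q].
[Q(γ) : Q] = 4 (equivalently, Q(γ) = Q(√159, √123))

Obviously Q(γ) ⊆ Q(√159, √123), and [Q(√159, √123):Q] = 4 (since 159, 123 are distinct squarefree integers > 1 with 19557 not a perfect square). To show equality we compute the minimal polynomial of γ. From γ = √159 + √123: γ^2 = 159 + 2√(19557) + 123 = 282 + 2√(19557), so γ^2 - 282 = 2√(19557); squaring, (γ^2 - 282)^2 = 4·19557, i.e. γ^4 - 564γ^2 + 79524 - 78228 = 0, i.e. γ^4 - 564γ^2 + 1296 = 0. So γ is a root of x^4 - 564x^2 + 1296. This polynomial is irreducible over Q: it has no rational root (each ±√159 ± √123 is irrational), and any factorization into two quadratics over Q would force √(19557) ∈ Q (pairing opposite roots) or √159, √123 ∈ Q (other pairings), all impossible. Hence [Q(γ):Q] = 4 = [Q(√159, √123):Q], so Q(γ) = Q(√159, √123).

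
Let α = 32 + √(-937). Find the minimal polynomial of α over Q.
m_α(x) = x^2 - 64x + 1961

From α - 32 = √(-937), squaring gives (α - 32)^2 = -937, i.e. α^2 - 64α + 1024 = -937, so α^2 - 64α + 1961 = 0. The discriminant of x^2 - 64x + 1961 is (-64)^2 - 4·(1961) = 4096 - 7844 = -3748, and 4·(-937) is not a perfect square in Q since -937 is squarefree and ≠ 1. Hence x^2 - 64x + 1961 is irreducible over Q and is the minimal polynomial of α.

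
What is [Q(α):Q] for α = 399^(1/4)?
[Q(α):Q] = 4

α is a root of x^4 - 399. By Eisenstein's criterion at the prime p = 3 (which divides the constant term 399 but p^2 = 9 does not, since 399 is squarefree), x^4 - 399 is irreducible over Q. Hence [Q(α):Q] = 4.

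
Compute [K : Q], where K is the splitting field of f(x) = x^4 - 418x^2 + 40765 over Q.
[K : Q] = 4

Solving the quadratic in x^2: x^2 = (418 ± √(418^2 - 4·40765))/2 = (418 ± √11664)/2 = (418 ± 108)/2, giving x^2 = 263 or x^2 = 155. So f(x) = (x^2 - 263)(x^2 - 155) and the roots of f are ±√263, ±√155. Hence the splitting field is K = Q(√263, √155). Since 263 and 155 are distinct squarefree integers > 1, their product 40765 is not a perfect square, so √155 ∉ Q(√263). By the tower law [K:Q] = [Q(√263,√155):Q(√263)] · [Q(√263):Q] = 2 · 2 = 4.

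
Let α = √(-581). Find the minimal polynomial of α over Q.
m_α(x) = x^2 + 581

α satisfies α^2 + 581 = 0, so x^2 + 581 annihilates α. Since d = -581 is squarefree and ≠ 1, it is not a perfect square in Q, so x^2 + 581 has no rational root and is therefore irreducible over Q (a degree-2 polynomial over a field is irreducible iff it has no root). Hence m_α(x) = x^2 + 581.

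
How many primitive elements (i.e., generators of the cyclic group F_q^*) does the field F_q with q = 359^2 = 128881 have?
There are φ(128880) = 34176 primitive elements

F_q^* is cyclic of order q - 1 = 128880. A cyclic group of order m has exactly φ(m) generators. Here m = 128880 = 2^4 · 3^2 · 5 · 179, so the number of primitive elements is φ(128880) = 34176.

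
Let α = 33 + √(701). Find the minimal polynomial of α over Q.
m_α(x) = x^2 - 66x + 388

From α - 33 = √(701), squaring gives (α - 33)^2 = 701, i.e. α^2 - 66α + 1089 = 701, so α^2 - 66α + 388 = 0. The discriminant of x^2 - 66x + 388 is (-66)^2 - 4·(388) = 4356 - 1552 = 2804, and 4·(701) is not a perfect square in Q since 701 is squarefree and ≠ 1. Hence x^2 - 66x + 388 is irreducible over Q and is the minimal polynomial of α.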